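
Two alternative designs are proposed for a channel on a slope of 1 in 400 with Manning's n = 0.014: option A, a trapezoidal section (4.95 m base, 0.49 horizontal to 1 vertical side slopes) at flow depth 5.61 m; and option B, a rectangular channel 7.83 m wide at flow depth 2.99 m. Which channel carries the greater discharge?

channel A

Channel A: With bottom width b = 4.95 m and side slope z = 0.49: A = (b + zy)y = (4.95 + 0.49×5.61)×5.61 = 43.19 m²; P = b + 2y√(1+z²) = 4.95 + 2×5.61×1.114 = 17.44 m. Hydraulic radius R = A/P = 43.19/17.44 = 2.476 m. Q_A = (1/0.014)·43.19·2.476^(2/3)·√0.0025 = 282.3 m³/s.
Channel B: Flow area A = b·y = 7.83 × 2.99 = 23.41 m². Wetted perimeter P = b + 2y = 7.83 + 2×2.99 = 13.81 m. Hydraulic radius R = A/P = 23.41/13.81 = 1.695 m. Q_B = (1/0.014)·23.41·1.695^(2/3)·√0.0025 = 118.9 m³/s.
Q_A = 282.3 m³/s vs Q_B = 118.9 m³/s, so channel A carries more.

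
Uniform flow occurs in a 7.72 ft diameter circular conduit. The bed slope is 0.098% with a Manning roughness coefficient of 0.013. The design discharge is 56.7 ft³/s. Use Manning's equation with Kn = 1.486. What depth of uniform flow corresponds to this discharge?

y_n = 2.45 ft

Manning's equation rearranged: A R^(2/3) = nQ / (1.486·√S) = 0.013 × 56.7 / (1.486 × √0.00098) = 15.85.
At y = 3.06 ft: A R^(2/3) = 24.05 — over.
At y = 2.45 ft: A R^(2/3) = 15.84 — ≈ 15.85.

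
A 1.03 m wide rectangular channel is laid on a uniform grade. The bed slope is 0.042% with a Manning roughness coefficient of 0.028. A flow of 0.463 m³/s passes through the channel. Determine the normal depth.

y_n = 1.21 m

Manning's equation rearranged: A R^(2/3) = nQ / (1·√S) = 0.028 × 0.463 / (√0.00042) = 0.6326.
Try y = 1.45 m: A R^(2/3) = 0.7836 — high.
Try y = 0.916 m: A R^(2/3) = 0.4502 — low.
Try y = 1.21 m: A R^(2/3) = 0.6322 — close enough.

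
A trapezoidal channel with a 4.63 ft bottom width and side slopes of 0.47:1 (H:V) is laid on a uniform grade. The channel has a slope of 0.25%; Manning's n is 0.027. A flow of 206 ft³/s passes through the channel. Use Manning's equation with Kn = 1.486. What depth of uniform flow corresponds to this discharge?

y_n = 5.69 ft

Manning's equation rearranged: A R^(2/3) = nQ / (1.486·√S) = 0.027 × 206 / (1.486 × √0.0025) = 74.86.
Trying y = 6.6 ft: A R^(2/3) = 97.87 — too large.
Trying y = 5.08 ft: A R^(2/3) = 61.18 — too small.
Trying y = 5.69 ft: A R^(2/3) = 74.83 — ≈ 74.86.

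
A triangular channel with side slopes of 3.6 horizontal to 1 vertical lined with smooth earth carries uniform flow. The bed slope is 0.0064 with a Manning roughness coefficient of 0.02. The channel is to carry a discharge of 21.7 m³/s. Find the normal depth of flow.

y_n = 1.4 m

Manning's equation rearranged: A R^(2/3) = nQ / (1·√S) = 0.02 × 21.7 / (√0.0064) = 5.425.
At y = 0.97 m: A R^(2/3) = 2.04 — low.
At y = 1.69 m: A R^(2/3) = 8.965 — high.
At y = 1.4 m: A R^(2/3) = 5.427 — matches.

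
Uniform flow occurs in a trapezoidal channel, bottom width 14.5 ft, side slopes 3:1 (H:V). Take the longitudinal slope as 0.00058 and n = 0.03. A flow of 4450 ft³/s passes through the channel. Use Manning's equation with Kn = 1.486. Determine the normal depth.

Manning's equation rearranged: A R^(2/3) = nQ / (1.486·√S) = 0.03 × 4450 / (1.486 × √0.00058) = 3730.
Trying y = 12.1 ft: A R^(2/3) = 2196 — too small.
Trying y = 15.2 ft: A R^(2/3) = 3732 — matches.

y_n = 15.2 ft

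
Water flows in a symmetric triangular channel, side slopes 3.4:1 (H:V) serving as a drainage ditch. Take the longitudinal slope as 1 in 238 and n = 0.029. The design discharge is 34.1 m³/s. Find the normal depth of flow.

y_n = 2.11 m

Manning's equation rearranged: A R^(2/3) = nQ / (1·√S) = 0.029 × 34.1 / (√0.004202) = 15.26.
Trying y = 2.59 m: A R^(2/3) = 26.36 — over.
Trying y = 1.66 m: A R^(2/3) = 8.049 — short.
Trying y = 2.11 m: A R^(2/3) = 15.26 — close enough.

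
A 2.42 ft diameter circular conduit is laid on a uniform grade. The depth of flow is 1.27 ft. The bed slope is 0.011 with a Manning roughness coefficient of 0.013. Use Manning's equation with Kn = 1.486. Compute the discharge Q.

For a circular section of diameter D = 2.42 ft at depth y = 1.27 ft, the central angle is θ = 2 arccos(1 − 2y/D) = 3.241 rad. Then A = (D²/8)(θ − sin θ) = 2.445 ft² and P = Dθ/2 = 3.921 ft.
Hydraulic radius R = A/P = 2.445/3.921 = 0.6235 ft.
Manning's equation: Q = (1.486/n) A R^(2/3) S^(1/2) = (1.486/0.013) × 2.445 × 0.6235^(2/3) × 0.011^(1/2) = 21.4 ft³/s.

Q = 21.4 ft³/s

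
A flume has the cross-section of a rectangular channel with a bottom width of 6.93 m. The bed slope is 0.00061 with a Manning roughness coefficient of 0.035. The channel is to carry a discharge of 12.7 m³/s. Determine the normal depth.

Manning's equation rearranged: A R^(2/3) = nQ / (1·√S) = 0.035 × 12.7 / (√0.00061) = 18.
Try y = 2.69 m: A R^(2/3) = 24.58 — high.
Try y = 2.15 m: A R^(2/3) = 17.99 — close enough.

y_n = 2.15 m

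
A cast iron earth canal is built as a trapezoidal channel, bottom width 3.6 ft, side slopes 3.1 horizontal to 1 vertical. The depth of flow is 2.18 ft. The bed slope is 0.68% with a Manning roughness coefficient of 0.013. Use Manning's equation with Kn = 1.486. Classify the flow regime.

supercritical

With bottom width b = 3.6 ft and side slope z = 3.1: A = (b + zy)y = (3.6 + 3.1×2.18)×2.18 = 22.58 ft²; P = b + 2y√(1+z²) = 3.6 + 2×2.18×3.257 = 17.8 ft.
Hydraulic radius R = A/P = 22.58/17.8 = 1.268 ft.
V = (1.486/n) R^(2/3) √S = (1.486/0.013) × 1.268^(2/3) × √0.0068 = 11.05 ft/s. Hydraulic depth D_h = A/T = 22.58/17.12 = 1.319 ft.
Froude number Fr = V/√(g·D_h) = 11.05/√(32.2×1.319) = 1.69, which is greater than 1, so the flow is supercritical.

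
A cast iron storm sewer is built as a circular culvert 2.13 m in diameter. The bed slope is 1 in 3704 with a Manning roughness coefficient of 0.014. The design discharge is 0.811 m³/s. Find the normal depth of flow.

y_n = 0.793 m

Manning's equation rearranged: A R^(2/3) = nQ / (1·√S) = 0.014 × 0.811 / (√0.00027) = 0.691.
Trying y = 0.69 m: A R^(2/3) = 0.5314 — short.
Trying y = 0.793 m: A R^(2/3) = 0.691 — matches.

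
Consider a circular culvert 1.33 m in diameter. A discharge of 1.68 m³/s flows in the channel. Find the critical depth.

At critical depth, Q² T / (g A³) = 1, i.e. A³/T = Q²/g = 1.68²/9.81 = 0.2877.
Trying y = 0.753 m: A³/T = 0.4051 — over.
Trying y = 0.563 m: A³/T = 0.1333 — short.
Trying y = 0.688 m: A³/T = 0.287 — matches.

y_c = 0.688 m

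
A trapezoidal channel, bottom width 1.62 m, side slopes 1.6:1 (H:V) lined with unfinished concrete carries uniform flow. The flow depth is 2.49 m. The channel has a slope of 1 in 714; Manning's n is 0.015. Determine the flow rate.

Q = 40.8 m³/s

With bottom width b = 1.62 m and side slope z = 1.6: A = (b + zy)y = (1.62 + 1.6×2.49)×2.49 = 13.95 m²; P = b + 2y√(1+z²) = 1.62 + 2×2.49×1.887 = 11.02 m.
Hydraulic radius R = A/P = 13.95/11.02 = 1.267 m.
Manning's equation: Q = (1/n) A R^(2/3) S^(1/2) = (1/0.015) × 13.95 × 1.267^(2/3) × 0.001401^(1/2) = 40.8 m³/s.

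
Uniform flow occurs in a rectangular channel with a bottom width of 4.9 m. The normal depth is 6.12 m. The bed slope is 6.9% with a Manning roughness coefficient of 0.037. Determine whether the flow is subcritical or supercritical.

Flow area A = b·y = 4.9 × 6.12 = 29.99 m². Wetted perimeter P = b + 2y = 4.9 + 2×6.12 = 17.14 m.
Hydraulic radius R = A/P = 29.99/17.14 = 1.75 m.
V = (1/n) R^(2/3) √S = (1/0.037) × 1.75^(2/3) × √0.069 = 10.31 m/s. Hydraulic depth D_h = A/T = 29.99/4.9 = 6.12 m.
Froude number Fr = V/√(g·D_h) = 10.31/√(9.81×6.12) = 1.33, which is greater than 1, so the flow is supercritical.

supercritical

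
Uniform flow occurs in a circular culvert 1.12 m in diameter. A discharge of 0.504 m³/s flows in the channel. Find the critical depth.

y_c = 0.387 m

At critical depth, Q² T / (g A³) = 1, i.e. A³/T = Q²/g = 0.504²/9.81 = 0.02589.
Try y = 0.32 m: A³/T = 0.01238 — too small.
Try y = 0.442 m: A³/T = 0.04312 — too large.
Try y = 0.387 m: A³/T = 0.02585 — matches.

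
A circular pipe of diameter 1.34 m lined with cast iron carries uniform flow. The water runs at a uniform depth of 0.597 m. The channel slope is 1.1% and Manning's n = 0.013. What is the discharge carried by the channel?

For a circular section of diameter D = 1.34 m at depth y = 0.597 m, the central angle is θ = 2 arccos(1 − 2y/D) = 2.923 rad. Then A = (D²/8)(θ − sin θ) = 0.6075 m² and P = Dθ/2 = 1.959 m.
Hydraulic radius R = A/P = 0.6075/1.959 = 0.3102 m.
Manning's equation: Q = (1/n) A R^(2/3) S^(1/2) = (1/0.013) × 0.6075 × 0.3102^(2/3) × 0.011^(1/2) = 2.25 m³/s.

Q = 2.25 m³/s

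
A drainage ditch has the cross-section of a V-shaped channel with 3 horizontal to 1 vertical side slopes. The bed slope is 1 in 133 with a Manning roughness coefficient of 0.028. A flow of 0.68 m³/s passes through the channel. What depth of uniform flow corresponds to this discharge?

y_n = 0.452 m

Manning's equation rearranged: A R^(2/3) = nQ / (1·√S) = 0.028 × 0.68 / (√0.007519) = 0.2196.
At y = 0.501 m: A R^(2/3) = 0.2889 — high.
At y = 0.376 m: A R^(2/3) = 0.1344 — low.
At y = 0.452 m: A R^(2/3) = 0.2196 — ≈ 0.2196.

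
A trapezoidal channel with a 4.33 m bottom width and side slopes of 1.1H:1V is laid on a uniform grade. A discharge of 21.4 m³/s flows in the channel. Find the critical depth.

At critical depth, Q² T / (g A³) = 1, i.e. A³/T = Q²/g = 21.4²/9.81 = 46.68.
Trying y = 1.05 m: A³/T = 28.77 — too small.
Trying y = 1.22 m: A³/T = 47.24 — matches.

y_c = 1.22 m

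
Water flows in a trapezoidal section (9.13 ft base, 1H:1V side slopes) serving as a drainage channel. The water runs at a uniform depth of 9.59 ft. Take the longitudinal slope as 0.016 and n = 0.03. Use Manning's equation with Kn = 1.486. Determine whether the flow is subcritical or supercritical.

With bottom width b = 9.13 ft and side slope z = 1: A = (b + zy)y = (9.13 + 1×9.59)×9.59 = 179.5 ft²; P = b + 2y√(1+z²) = 9.13 + 2×9.59×1.414 = 36.25 ft.
Hydraulic radius R = A/P = 179.5/36.25 = 4.952 ft.
V = (1.486/n) R^(2/3) √S = (1.486/0.03) × 4.952^(2/3) × √0.016 = 18.2 ft/s. Hydraulic depth D_h = A/T = 179.5/28.31 = 6.341 ft.
Froude number Fr = V/√(g·D_h) = 18.2/√(32.2×6.341) = 1.27, which is greater than 1, so the flow is supercritical.

supercritical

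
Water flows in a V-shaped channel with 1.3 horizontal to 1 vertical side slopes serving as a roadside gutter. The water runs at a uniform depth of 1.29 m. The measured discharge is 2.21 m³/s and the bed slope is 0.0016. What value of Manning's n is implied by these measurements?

n = 0.025

For a triangular section with side slope z = 1.3: A = zy² = 1.3×1.29² = 2.163 m²; P = 2y√(1+z²) = 2×1.29×1.64 = 4.232 m.
Hydraulic radius R = A/P = 2.163/4.232 = 0.5112 m.
Rearranging Manning's equation: n = (1/Q) A R^(2/3) S^(1/2) = (1/2.21) × 2.163 × 0.5112^(2/3) × √0.0016 = 0.025.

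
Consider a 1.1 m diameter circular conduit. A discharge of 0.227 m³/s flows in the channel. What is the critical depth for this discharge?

At critical depth, Q² T / (g A³) = 1, i.e. A³/T = Q²/g = 0.227²/9.81 = 0.005253.
Trying y = 0.21 m: A³/T = 0.002346 — short.
Trying y = 0.283 m: A³/T = 0.007528 — over.
Trying y = 0.258 m: A³/T = 0.005249 — close enough.

y_c = 0.258 m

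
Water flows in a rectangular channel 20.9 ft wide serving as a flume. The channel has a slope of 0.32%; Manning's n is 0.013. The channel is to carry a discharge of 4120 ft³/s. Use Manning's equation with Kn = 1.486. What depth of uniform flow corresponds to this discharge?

y_n = 10.2 ft

Manning's equation rearranged: A R^(2/3) = nQ / (1.486·√S) = 0.013 × 4120 / (1.486 × √0.0032) = 637.2.
Try y = 8.16 ft: A R^(2/3) = 470.5 — short.
Try y = 12.4 ft: A R^(2/3) = 824.1 — over.
Try y = 10.2 ft: A R^(2/3) = 636.7 — close enough.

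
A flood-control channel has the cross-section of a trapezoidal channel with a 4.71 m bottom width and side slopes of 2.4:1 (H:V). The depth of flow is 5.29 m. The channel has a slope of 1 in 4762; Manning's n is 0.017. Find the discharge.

Q = 158 m³/s

With bottom width b = 4.71 m and side slope z = 2.4: A = (b + zy)y = (4.71 + 2.4×5.29)×5.29 = 92.08 m²; P = b + 2y√(1+z²) = 4.71 + 2×5.29×2.6 = 32.22 m.
Hydraulic radius R = A/P = 92.08/32.22 = 2.858 m.
Manning's equation: Q = (1/n) A R^(2/3) S^(1/2) = (1/0.017) × 92.08 × 2.858^(2/3) × 0.00021^(1/2) = 158 m³/s.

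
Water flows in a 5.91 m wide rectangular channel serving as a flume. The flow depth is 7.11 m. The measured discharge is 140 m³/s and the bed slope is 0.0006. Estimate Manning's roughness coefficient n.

n = 0.012

Flow area A = b·y = 5.91 × 7.11 = 42.02 m². Wetted perimeter P = b + 2y = 5.91 + 2×7.11 = 20.13 m.
Hydraulic radius R = A/P = 42.02/20.13 = 2.087 m.
Rearranging Manning's equation: n = (1/Q) A R^(2/3) S^(1/2) = (1/140) × 42.02 × 2.087^(2/3) × √0.0006 = 0.012.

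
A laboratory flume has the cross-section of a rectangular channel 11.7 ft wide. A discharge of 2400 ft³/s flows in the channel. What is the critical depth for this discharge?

For a rectangular channel, critical depth y_c = (q²/g)^(1/3) where q = Q/b = 2400/11.7 = 205.1 ft²/s.
So y_c = (205.1²/32.2)^(1/3) = 10.9 ft.

y_c = 10.9 ft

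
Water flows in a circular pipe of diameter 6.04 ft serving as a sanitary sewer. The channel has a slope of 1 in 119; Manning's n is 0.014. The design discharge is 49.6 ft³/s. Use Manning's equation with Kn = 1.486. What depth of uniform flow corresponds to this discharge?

Manning's equation rearranged: A R^(2/3) = nQ / (1.486·√S) = 0.014 × 49.6 / (1.486 × √0.008403) = 5.098.
Trying y = 1.86 ft: A R^(2/3) = 7.768 — too large.
Trying y = 1.06 ft: A R^(2/3) = 2.531 — too small.
Trying y = 1.5 ft: A R^(2/3) = 5.098 — ≈ 5.098.

y_n = 1.5 ft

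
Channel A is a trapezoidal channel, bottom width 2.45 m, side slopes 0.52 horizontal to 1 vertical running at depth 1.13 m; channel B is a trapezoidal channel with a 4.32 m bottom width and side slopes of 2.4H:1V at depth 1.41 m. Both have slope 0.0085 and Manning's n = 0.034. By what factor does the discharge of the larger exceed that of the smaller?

3.88

Channel A: With bottom width b = 2.45 m and side slope z = 0.52: A = (b + zy)y = (2.45 + 0.52×1.13)×1.13 = 3.432 m²; P = b + 2y√(1+z²) = 2.45 + 2×1.13×1.127 = 4.997 m. Hydraulic radius R = A/P = 3.432/4.997 = 0.6869 m. Q_A = (1/0.034)·3.432·0.6869^(2/3)·√0.0085 = 7.246 m³/s.
Channel B: With bottom width b = 4.32 m and side slope z = 2.4: A = (b + zy)y = (4.32 + 2.4×1.41)×1.41 = 10.86 m²; P = b + 2y√(1+z²) = 4.32 + 2×1.41×2.6 = 11.65 m. Hydraulic radius R = A/P = 10.86/11.65 = 0.9323 m. Q_B = (1/0.034)·10.86·0.9323^(2/3)·√0.0085 = 28.11 m³/s.
The larger discharge is 28.11 m³/s and the smaller is 7.246 m³/s; the ratio is 3.88.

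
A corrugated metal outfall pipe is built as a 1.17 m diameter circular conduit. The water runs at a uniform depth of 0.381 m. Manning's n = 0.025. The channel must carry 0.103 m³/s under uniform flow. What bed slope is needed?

For a circular section of diameter D = 1.17 m at depth y = 0.381 m, the central angle is θ = 2 arccos(1 − 2y/D) = 2.429 rad. Then A = (D²/8)(θ − sin θ) = 0.3038 m² and P = Dθ/2 = 1.421 m.
Hydraulic radius R = A/P = 0.3038/1.421 = 0.2138 m.
From Manning's equation, S = [nQ / (1 A R^(2/3))]² = [0.025 × 0.103 / (1 × 0.3038 × 0.2138^(2/3))]² = 0.000562.

S = 0.000562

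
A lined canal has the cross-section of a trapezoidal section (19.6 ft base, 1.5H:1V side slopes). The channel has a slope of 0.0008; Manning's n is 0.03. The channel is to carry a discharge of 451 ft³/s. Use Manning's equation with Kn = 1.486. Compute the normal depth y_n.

Manning's equation rearranged: A R^(2/3) = nQ / (1.486·√S) = 0.03 × 451 / (1.486 × √0.0008) = 321.9.
At y = 4.42 ft: A R^(2/3) = 255 — short.
At y = 5.51 ft: A R^(2/3) = 379.8 — over.
At y = 5.03 ft: A R^(2/3) = 321.8 — matches.

y_n = 5.03 ft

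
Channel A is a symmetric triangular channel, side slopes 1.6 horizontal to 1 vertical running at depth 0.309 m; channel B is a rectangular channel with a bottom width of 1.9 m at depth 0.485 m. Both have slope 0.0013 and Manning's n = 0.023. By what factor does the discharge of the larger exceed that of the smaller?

11

Channel A: For a triangular section with side slope z = 1.6: A = zy² = 1.6×0.309² = 0.1528 m²; P = 2y√(1+z²) = 2×0.309×1.887 = 1.166 m. Hydraulic radius R = A/P = 0.1528/1.166 = 0.131 m. Q_A = (1/0.023)·0.1528·0.131^(2/3)·√0.0013 = 0.06178 m³/s.
Channel B: Flow area A = b·y = 1.9 × 0.485 = 0.9215 m². Wetted perimeter P = b + 2y = 1.9 + 2×0.485 = 2.87 m. Hydraulic radius R = A/P = 0.9215/2.87 = 0.3211 m. Q_B = (1/0.023)·0.9215·0.3211^(2/3)·√0.0013 = 0.6774 m³/s.
The larger discharge is 0.6774 m³/s and the smaller is 0.06178 m³/s; the ratio is 11.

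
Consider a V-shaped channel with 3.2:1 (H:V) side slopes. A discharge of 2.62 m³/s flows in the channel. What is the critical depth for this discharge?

At critical depth, Q² T / (g A³) = 1, i.e. A³/T = Q²/g = 2.62²/9.81 = 0.6997.
At y = 0.533 m: A³/T = 0.2202 — short.
At y = 0.672 m: A³/T = 0.7016 — matches.

y_c = 0.672 m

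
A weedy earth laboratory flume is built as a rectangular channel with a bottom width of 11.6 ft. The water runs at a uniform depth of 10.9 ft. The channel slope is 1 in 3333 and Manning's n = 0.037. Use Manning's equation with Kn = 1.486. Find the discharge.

Q = 214 ft³/s

Flow area A = b·y = 11.6 × 10.9 = 126.4 ft². Wetted perimeter P = b + 2y = 11.6 + 2×10.9 = 33.4 ft.
Hydraulic radius R = A/P = 126.4/33.4 = 3.786 ft.
Manning's equation: Q = (1.486/n) A R^(2/3) S^(1/2) = (1.486/0.037) × 126.4 × 3.786^(2/3) × 0.0003^(1/2) = 214 ft³/s.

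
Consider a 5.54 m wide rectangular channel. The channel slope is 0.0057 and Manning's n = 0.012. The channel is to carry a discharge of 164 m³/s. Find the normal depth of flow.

Manning's equation rearranged: A R^(2/3) = nQ / (1·√S) = 0.012 × 164 / (√0.0057) = 26.07.
Trying y = 3.01 m: A R^(2/3) = 21.29 — low.
Trying y = 4.12 m: A R^(2/3) = 31.95 — high.
Trying y = 3.51 m: A R^(2/3) = 26.02 — matches.

y_n = 3.51 m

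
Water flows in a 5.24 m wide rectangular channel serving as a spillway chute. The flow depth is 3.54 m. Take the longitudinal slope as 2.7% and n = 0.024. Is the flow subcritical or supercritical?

Flow area A = b·y = 5.24 × 3.54 = 18.55 m². Wetted perimeter P = b + 2y = 5.24 + 2×3.54 = 12.32 m.
Hydraulic radius R = A/P = 18.55/12.32 = 1.506 m.
V = (1/n) R^(2/3) √S = (1/0.024) × 1.506^(2/3) × √0.027 = 8.994 m/s. Hydraulic depth D_h = A/T = 18.55/5.24 = 3.54 m.
Froude number Fr = V/√(g·D_h) = 8.994/√(9.81×3.54) = 1.53, which is greater than 1, so the flow is supercritical.

supercritical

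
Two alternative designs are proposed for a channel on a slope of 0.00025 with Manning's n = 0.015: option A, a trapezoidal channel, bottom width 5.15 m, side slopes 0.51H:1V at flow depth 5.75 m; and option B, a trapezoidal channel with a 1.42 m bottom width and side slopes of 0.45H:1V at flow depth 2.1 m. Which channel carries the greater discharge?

channel A

Channel A: With bottom width b = 5.15 m and side slope z = 0.51: A = (b + zy)y = (5.15 + 0.51×5.75)×5.75 = 46.47 m²; P = b + 2y√(1+z²) = 5.15 + 2×5.75×1.123 = 18.06 m. Hydraulic radius R = A/P = 46.47/18.06 = 2.573 m. Q_A = (1/0.015)·46.47·2.573^(2/3)·√0.00025 = 92 m³/s.
Channel B: With bottom width b = 1.42 m and side slope z = 0.45: A = (b + zy)y = (1.42 + 0.45×2.1)×2.1 = 4.967 m²; P = b + 2y√(1+z²) = 1.42 + 2×2.1×1.097 = 6.026 m. Hydraulic radius R = A/P = 4.967/6.026 = 0.8242 m. Q_B = (1/0.015)·4.967·0.8242^(2/3)·√0.00025 = 4.602 m³/s.
Q_A = 92 m³/s vs Q_B = 4.602 m³/s, so channel A carries more.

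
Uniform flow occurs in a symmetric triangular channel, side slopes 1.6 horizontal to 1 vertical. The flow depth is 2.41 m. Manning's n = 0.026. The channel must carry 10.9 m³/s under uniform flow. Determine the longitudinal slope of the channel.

S = 0.000904

For a triangular section with side slope z = 1.6: A = zy² = 1.6×2.41² = 9.293 m²; P = 2y√(1+z²) = 2×2.41×1.887 = 9.094 m.
Hydraulic radius R = A/P = 9.293/9.094 = 1.022 m.
From Manning's equation, S = [nQ / (1 A R^(2/3))]² = [0.026 × 10.9 / (1 × 9.293 × 1.022^(2/3))]² = 0.000904.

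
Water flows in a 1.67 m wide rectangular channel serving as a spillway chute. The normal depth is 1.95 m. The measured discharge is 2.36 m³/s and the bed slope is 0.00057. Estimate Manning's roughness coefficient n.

n = 0.023

Flow area A = b·y = 1.67 × 1.95 = 3.256 m². Wetted perimeter P = b + 2y = 1.67 + 2×1.95 = 5.57 m.
Hydraulic radius R = A/P = 3.256/5.57 = 0.5846 m.
Rearranging Manning's equation: n = (1/Q) A R^(2/3) S^(1/2) = (1/2.36) × 3.256 × 0.5846^(2/3) × √0.00057 = 0.023.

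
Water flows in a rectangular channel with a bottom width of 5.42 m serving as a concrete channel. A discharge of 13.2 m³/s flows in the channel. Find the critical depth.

y_c = 0.846 m

For a rectangular channel, critical depth y_c = (q²/g)^(1/3) where q = Q/b = 13.2/5.42 = 2.435 m²/s.
So y_c = (2.435²/9.81)^(1/3) = 0.846 m.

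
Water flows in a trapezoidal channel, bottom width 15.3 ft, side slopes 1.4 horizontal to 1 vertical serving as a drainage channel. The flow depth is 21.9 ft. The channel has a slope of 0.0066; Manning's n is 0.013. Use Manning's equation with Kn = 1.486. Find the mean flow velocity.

With bottom width b = 15.3 ft and side slope z = 1.4: A = (b + zy)y = (15.3 + 1.4×21.9)×21.9 = 1007 ft²; P = b + 2y√(1+z²) = 15.3 + 2×21.9×1.72 = 90.66 ft.
Hydraulic radius R = A/P = 1007/90.66 = 11.1 ft.
From Manning's equation, V = (1.486/n) R^(2/3) S^(1/2) = (1.486/0.013) × 11.1^(2/3) × 0.0066^(1/2) = 46.2 ft/s.

V = 46.2 ft/s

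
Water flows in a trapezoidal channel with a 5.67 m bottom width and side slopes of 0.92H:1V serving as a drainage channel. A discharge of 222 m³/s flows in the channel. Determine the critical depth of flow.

y_c = 4.25 m

At critical depth, Q² T / (g A³) = 1, i.e. A³/T = Q²/g = 222²/9.81 = 5024.
Try y = 3.57 m: A³/T = 2669 — short.
Try y = 4.99 m: A³/T = 9038 — over.
Try y = 4.25 m: A³/T = 5003 — ≈ 5024.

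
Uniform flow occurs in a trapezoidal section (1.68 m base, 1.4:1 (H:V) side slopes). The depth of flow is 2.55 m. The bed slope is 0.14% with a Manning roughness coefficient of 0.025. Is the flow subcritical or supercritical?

With bottom width b = 1.68 m and side slope z = 1.4: A = (b + zy)y = (1.68 + 1.4×2.55)×2.55 = 13.39 m²; P = b + 2y√(1+z²) = 1.68 + 2×2.55×1.72 = 10.45 m.
Hydraulic radius R = A/P = 13.39/10.45 = 1.281 m.
V = (1/n) R^(2/3) √S = (1/0.025) × 1.281^(2/3) × √0.0014 = 1.765 m/s. Hydraulic depth D_h = A/T = 13.39/8.82 = 1.518 m.
Froude number Fr = V/√(g·D_h) = 1.765/√(9.81×1.518) = 0.457, which is less than 1, so the flow is subcritical.

subcritical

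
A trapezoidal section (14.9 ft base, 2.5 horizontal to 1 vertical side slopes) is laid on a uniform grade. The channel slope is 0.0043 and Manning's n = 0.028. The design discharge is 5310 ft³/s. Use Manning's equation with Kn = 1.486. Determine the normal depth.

Manning's equation rearranged: A R^(2/3) = nQ / (1.486·√S) = 0.028 × 5310 / (1.486 × √0.0043) = 1526.
Trying y = 12.4 ft: A R^(2/3) = 2076 — too large.
Trying y = 8.29 ft: A R^(2/3) = 858.9 — too small.
Trying y = 10.8 ft: A R^(2/3) = 1526 — ≈ 1526.

y_n = 10.8 ft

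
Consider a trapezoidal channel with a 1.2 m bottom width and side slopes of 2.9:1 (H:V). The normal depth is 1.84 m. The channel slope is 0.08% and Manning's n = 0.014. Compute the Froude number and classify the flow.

subcritical

With bottom width b = 1.2 m and side slope z = 2.9: A = (b + zy)y = (1.2 + 2.9×1.84)×1.84 = 12.03 m²; P = b + 2y√(1+z²) = 1.2 + 2×1.84×3.068 = 12.49 m.
Hydraulic radius R = A/P = 12.03/12.49 = 0.963 m.
V = (1/n) R^(2/3) √S = (1/0.014) × 0.963^(2/3) × √0.0008 = 1.97 m/s. Hydraulic depth D_h = A/T = 12.03/11.87 = 1.013 m.
Froude number Fr = V/√(g·D_h) = 1.97/√(9.81×1.013) = 0.625, which is less than 1, so the flow is subcritical.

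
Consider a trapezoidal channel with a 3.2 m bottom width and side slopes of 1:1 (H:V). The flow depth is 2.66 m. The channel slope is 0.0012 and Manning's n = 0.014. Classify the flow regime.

With bottom width b = 3.2 m and side slope z = 1: A = (b + zy)y = (3.2 + 1×2.66)×2.66 = 15.59 m²; P = b + 2y√(1+z²) = 3.2 + 2×2.66×1.414 = 10.72 m.
Hydraulic radius R = A/P = 15.59/10.72 = 1.454 m.
V = (1/n) R^(2/3) √S = (1/0.014) × 1.454^(2/3) × √0.0012 = 3.175 m/s. Hydraulic depth D_h = A/T = 15.59/8.52 = 1.83 m.
Froude number Fr = V/√(g·D_h) = 3.175/√(9.81×1.83) = 0.749, which is less than 1, so the flow is subcritical.

subcritical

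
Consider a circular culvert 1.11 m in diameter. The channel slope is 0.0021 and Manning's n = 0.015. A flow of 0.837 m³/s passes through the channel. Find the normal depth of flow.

Manning's equation rearranged: A R^(2/3) = nQ / (1·√S) = 0.015 × 0.837 / (√0.0021) = 0.274.
At y = 0.496 m: A R^(2/3) = 0.1694 — short.
At y = 0.662 m: A R^(2/3) = 0.2741 — ≈ 0.274.

y_n = 0.662 m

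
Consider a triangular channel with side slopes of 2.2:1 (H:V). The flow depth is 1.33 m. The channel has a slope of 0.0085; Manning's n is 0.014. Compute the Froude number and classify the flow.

supercritical

For a triangular section with side slope z = 2.2: A = zy² = 2.2×1.33² = 3.892 m²; P = 2y√(1+z²) = 2×1.33×2.417 = 6.428 m.
Hydraulic radius R = A/P = 3.892/6.428 = 0.6054 m.
V = (1/n) R^(2/3) √S = (1/0.014) × 0.6054^(2/3) × √0.0085 = 4.713 m/s. Hydraulic depth D_h = A/T = 3.892/5.852 = 0.665 m.
Froude number Fr = V/√(g·D_h) = 4.713/√(9.81×0.665) = 1.85, which is greater than 1, so the flow is supercritical.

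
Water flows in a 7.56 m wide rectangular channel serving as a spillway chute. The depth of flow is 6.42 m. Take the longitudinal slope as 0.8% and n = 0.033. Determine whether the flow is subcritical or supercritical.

Flow area A = b·y = 7.56 × 6.42 = 48.54 m². Wetted perimeter P = b + 2y = 7.56 + 2×6.42 = 20.4 m.
Hydraulic radius R = A/P = 48.54/20.4 = 2.379 m.
V = (1/n) R^(2/3) √S = (1/0.033) × 2.379^(2/3) × √0.008 = 4.83 m/s. Hydraulic depth D_h = A/T = 48.54/7.56 = 6.42 m.
Froude number Fr = V/√(g·D_h) = 4.83/√(9.81×6.42) = 0.609, which is less than 1, so the flow is subcritical.

subcritical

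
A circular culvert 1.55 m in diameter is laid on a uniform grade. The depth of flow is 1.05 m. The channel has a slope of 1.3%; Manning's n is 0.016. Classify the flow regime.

supercritical

For a circular section of diameter D = 1.55 m at depth y = 1.05 m, the central angle is θ = 2 arccos(1 − 2y/D) = 3.867 rad. Then A = (D²/8)(θ − sin θ) = 1.361 m² and P = Dθ/2 = 2.997 m.
Hydraulic radius R = A/P = 1.361/2.997 = 0.454 m.
V = (1/n) R^(2/3) √S = (1/0.016) × 0.454^(2/3) × √0.013 = 4.209 m/s. Hydraulic depth D_h = A/T = 1.361/1.449 = 0.9389 m.
Froude number Fr = V/√(g·D_h) = 4.209/√(9.81×0.9389) = 1.39, which is greater than 1, so the flow is supercritical.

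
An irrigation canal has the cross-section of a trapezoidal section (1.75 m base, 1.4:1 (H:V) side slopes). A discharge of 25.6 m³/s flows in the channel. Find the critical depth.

y_c = 1.8 m

At critical depth, Q² T / (g A³) = 1, i.e. A³/T = Q²/g = 25.6²/9.81 = 66.81.
At y = 1.47 m: A³/T = 29.9 — short.
At y = 2.1 m: A³/T = 125.2 — over.
At y = 1.8 m: A³/T = 66.87 — ≈ 66.81.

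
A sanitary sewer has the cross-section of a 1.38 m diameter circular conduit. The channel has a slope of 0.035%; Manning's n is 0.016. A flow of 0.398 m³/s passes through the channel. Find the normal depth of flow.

y_n = 0.659 m

Manning's equation rearranged: A R^(2/3) = nQ / (1·√S) = 0.016 × 0.398 / (√0.00035) = 0.3404.
At y = 0.504 m: A R^(2/3) = 0.2095 — too small.
At y = 0.747 m: A R^(2/3) = 0.4199 — too large.
At y = 0.659 m: A R^(2/3) = 0.34 — close enough.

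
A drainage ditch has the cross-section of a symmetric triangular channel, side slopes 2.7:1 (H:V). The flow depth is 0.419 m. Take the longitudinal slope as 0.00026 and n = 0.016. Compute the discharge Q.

For a triangular section with side slope z = 2.7: A = zy² = 2.7×0.419² = 0.474 m²; P = 2y√(1+z²) = 2×0.419×2.879 = 2.413 m.
Hydraulic radius R = A/P = 0.474/2.413 = 0.1965 m.
Manning's equation: Q = (1/n) A R^(2/3) S^(1/2) = (1/0.016) × 0.474 × 0.1965^(2/3) × 0.00026^(1/2) = 0.161 m³/s.

Q = 0.161 m³/s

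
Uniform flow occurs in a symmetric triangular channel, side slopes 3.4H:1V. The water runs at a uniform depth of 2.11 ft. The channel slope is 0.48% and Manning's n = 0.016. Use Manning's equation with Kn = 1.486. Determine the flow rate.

Q = 98.2 ft³/s

For a triangular section with side slope z = 3.4: A = zy² = 3.4×2.11² = 15.14 ft²; P = 2y√(1+z²) = 2×2.11×3.544 = 14.96 ft.
Hydraulic radius R = A/P = 15.14/14.96 = 1.012 ft.
Manning's equation: Q = (1.486/n) A R^(2/3) S^(1/2) = (1.486/0.016) × 15.14 × 1.012^(2/3) × 0.0048^(1/2) = 98.2 ft³/s.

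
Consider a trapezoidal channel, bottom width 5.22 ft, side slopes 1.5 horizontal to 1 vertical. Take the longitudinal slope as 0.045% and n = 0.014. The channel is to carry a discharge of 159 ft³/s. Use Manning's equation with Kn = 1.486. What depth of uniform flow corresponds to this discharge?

y_n = 3.82 ft

Manning's equation rearranged: A R^(2/3) = nQ / (1.486·√S) = 0.014 × 159 / (1.486 × √0.00045) = 70.62.
At y = 4.19 ft: A R^(2/3) = 85.73 — too large.
At y = 3.82 ft: A R^(2/3) = 70.8 — matches.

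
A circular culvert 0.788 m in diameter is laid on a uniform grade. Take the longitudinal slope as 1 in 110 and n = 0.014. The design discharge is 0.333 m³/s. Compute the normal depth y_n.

Manning's equation rearranged: A R^(2/3) = nQ / (1·√S) = 0.014 × 0.333 / (√0.009091) = 0.0489.
Try y = 0.234 m: A R^(2/3) = 0.0317 — short.
Try y = 0.329 m: A R^(2/3) = 0.06015 — over.
Try y = 0.294 m: A R^(2/3) = 0.04893 — matches.

y_n = 0.294 m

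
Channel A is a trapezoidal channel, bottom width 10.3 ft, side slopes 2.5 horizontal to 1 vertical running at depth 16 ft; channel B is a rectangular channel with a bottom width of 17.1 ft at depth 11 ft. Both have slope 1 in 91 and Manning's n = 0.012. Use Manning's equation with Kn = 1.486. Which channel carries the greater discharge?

Channel A: With bottom width b = 10.3 ft and side slope z = 2.5: A = (b + zy)y = (10.3 + 2.5×16)×16 = 804.8 ft²; P = b + 2y√(1+z²) = 10.3 + 2×16×2.693 = 96.46 ft. Hydraulic radius R = A/P = 804.8/96.46 = 8.343 ft. Q_A = (1.486/0.012)·804.8·8.343^(2/3)·√0.01099 = 42980 ft³/s.
Channel B: Flow area A = b·y = 17.1 × 11 = 188.1 ft². Wetted perimeter P = b + 2y = 17.1 + 2×11 = 39.1 ft. Hydraulic radius R = A/P = 188.1/39.1 = 4.811 ft. Q_B = (1.486/0.012)·188.1·4.811^(2/3)·√0.01099 = 6958 ft³/s.
Q_A = 42980 ft³/s vs Q_B = 6958 ft³/s, so channel A carries more.

channel A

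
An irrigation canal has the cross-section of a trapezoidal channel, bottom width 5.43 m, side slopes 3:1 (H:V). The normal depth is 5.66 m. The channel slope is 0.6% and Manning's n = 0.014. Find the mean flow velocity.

With bottom width b = 5.43 m and side slope z = 3: A = (b + zy)y = (5.43 + 3×5.66)×5.66 = 126.8 m²; P = b + 2y√(1+z²) = 5.43 + 2×5.66×3.162 = 41.23 m.
Hydraulic radius R = A/P = 126.8/41.23 = 3.077 m.
From Manning's equation, V = (1/n) R^(2/3) S^(1/2) = (1/0.014) × 3.077^(2/3) × 0.006^(1/2) = 11.7 m/s.

V = 11.7 m/s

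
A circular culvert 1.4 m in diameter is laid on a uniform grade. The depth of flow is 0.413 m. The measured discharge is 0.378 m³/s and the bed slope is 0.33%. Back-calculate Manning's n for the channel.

n = 0.022

For a circular section of diameter D = 1.4 m at depth y = 0.413 m, the central angle is θ = 2 arccos(1 − 2y/D) = 2.297 rad. Then A = (D²/8)(θ − sin θ) = 0.3794 m² and P = Dθ/2 = 1.608 m.
Hydraulic radius R = A/P = 0.3794/1.608 = 0.236 m.
Rearranging Manning's equation: n = (1/Q) A R^(2/3) S^(1/2) = (1/0.378) × 0.3794 × 0.236^(2/3) × √0.0033 = 0.022.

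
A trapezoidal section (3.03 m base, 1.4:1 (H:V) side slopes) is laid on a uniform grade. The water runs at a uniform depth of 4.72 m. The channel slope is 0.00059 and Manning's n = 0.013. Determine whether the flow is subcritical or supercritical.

subcritical

With bottom width b = 3.03 m and side slope z = 1.4: A = (b + zy)y = (3.03 + 1.4×4.72)×4.72 = 45.49 m²; P = b + 2y√(1+z²) = 3.03 + 2×4.72×1.72 = 19.27 m.
Hydraulic radius R = A/P = 45.49/19.27 = 2.361 m.
V = (1/n) R^(2/3) √S = (1/0.013) × 2.361^(2/3) × √0.00059 = 3.313 m/s. Hydraulic depth D_h = A/T = 45.49/16.25 = 2.8 m.
Froude number Fr = V/√(g·D_h) = 3.313/√(9.81×2.8) = 0.632, which is less than 1, so the flow is subcritical.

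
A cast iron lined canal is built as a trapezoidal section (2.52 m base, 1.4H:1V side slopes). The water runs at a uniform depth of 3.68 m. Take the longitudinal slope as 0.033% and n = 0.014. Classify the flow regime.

subcritical

With bottom width b = 2.52 m and side slope z = 1.4: A = (b + zy)y = (2.52 + 1.4×3.68)×3.68 = 28.23 m²; P = b + 2y√(1+z²) = 2.52 + 2×3.68×1.72 = 15.18 m.
Hydraulic radius R = A/P = 28.23/15.18 = 1.86 m.
V = (1/n) R^(2/3) √S = (1/0.014) × 1.86^(2/3) × √0.00033 = 1.962 m/s. Hydraulic depth D_h = A/T = 28.23/12.82 = 2.202 m.
Froude number Fr = V/√(g·D_h) = 1.962/√(9.81×2.202) = 0.422, which is less than 1, so the flow is subcritical.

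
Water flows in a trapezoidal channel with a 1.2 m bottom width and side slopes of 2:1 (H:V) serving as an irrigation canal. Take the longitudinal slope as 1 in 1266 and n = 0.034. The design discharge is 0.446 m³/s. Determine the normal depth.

Manning's equation rearranged: A R^(2/3) = nQ / (1·√S) = 0.034 × 0.446 / (√0.0007899) = 0.5395.
At y = 0.429 m: A R^(2/3) = 0.3807 — short.
At y = 0.622 m: A R^(2/3) = 0.8 — over.
At y = 0.512 m: A R^(2/3) = 0.5397 — close enough.

y_n = 0.512 m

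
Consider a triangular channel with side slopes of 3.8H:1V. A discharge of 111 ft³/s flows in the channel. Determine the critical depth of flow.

At critical depth, Q² T / (g A³) = 1, i.e. A³/T = Q²/g = 111²/32.2 = 382.6.
At y = 1.7 ft: A³/T = 102.5 — short.
At y = 2.72 ft: A³/T = 1075 — over.
At y = 2.21 ft: A³/T = 380.6 — ≈ 382.6.

y_c = 2.21 ft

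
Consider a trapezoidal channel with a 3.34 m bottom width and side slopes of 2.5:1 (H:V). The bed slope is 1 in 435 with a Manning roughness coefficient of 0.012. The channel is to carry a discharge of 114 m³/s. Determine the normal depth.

y_n = 2.43 m

Manning's equation rearranged: A R^(2/3) = nQ / (1·√S) = 0.012 × 114 / (√0.002299) = 28.53.
Trying y = 2.66 m: A R^(2/3) = 34.89 — over.
Trying y = 1.82 m: A R^(2/3) = 15.23 — short.
Trying y = 2.43 m: A R^(2/3) = 28.53 — matches.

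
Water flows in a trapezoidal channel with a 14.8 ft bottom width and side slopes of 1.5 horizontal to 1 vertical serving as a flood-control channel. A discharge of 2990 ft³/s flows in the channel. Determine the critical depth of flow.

y_c = 8.19 ft

At critical depth, Q² T / (g A³) = 1, i.e. A³/T = Q²/g = 2990²/32.2 = 277600.
Try y = 9.74 ft: A³/T = 534000 — over.
Try y = 5.67 ft: A³/T = 72530 — short.
Try y = 8.19 ft: A³/T = 277300 — ≈ 277600.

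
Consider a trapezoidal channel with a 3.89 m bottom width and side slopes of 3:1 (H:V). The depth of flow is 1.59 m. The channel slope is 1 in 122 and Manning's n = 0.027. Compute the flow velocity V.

V = 3.32 m/s

With bottom width b = 3.89 m and side slope z = 3: A = (b + zy)y = (3.89 + 3×1.59)×1.59 = 13.77 m²; P = b + 2y√(1+z²) = 3.89 + 2×1.59×3.162 = 13.95 m.
Hydraulic radius R = A/P = 13.77/13.95 = 0.9873 m.
From Manning's equation, V = (1/n) R^(2/3) S^(1/2) = (1/0.027) × 0.9873^(2/3) × 0.008197^(1/2) = 3.32 m/s.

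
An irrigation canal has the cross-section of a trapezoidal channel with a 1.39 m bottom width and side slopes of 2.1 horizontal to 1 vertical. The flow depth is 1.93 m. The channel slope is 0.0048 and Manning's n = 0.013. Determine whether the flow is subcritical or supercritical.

With bottom width b = 1.39 m and side slope z = 2.1: A = (b + zy)y = (1.39 + 2.1×1.93)×1.93 = 10.5 m²; P = b + 2y√(1+z²) = 1.39 + 2×1.93×2.326 = 10.37 m.
Hydraulic radius R = A/P = 10.5/10.37 = 1.013 m.
V = (1/n) R^(2/3) √S = (1/0.013) × 1.013^(2/3) × √0.0048 = 5.376 m/s. Hydraulic depth D_h = A/T = 10.5/9.496 = 1.106 m.
Froude number Fr = V/√(g·D_h) = 5.376/√(9.81×1.106) = 1.63, which is greater than 1, so the flow is supercritical.

supercritical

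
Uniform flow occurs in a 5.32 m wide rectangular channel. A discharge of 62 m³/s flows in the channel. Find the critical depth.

For a rectangular channel, critical depth y_c = (q²/g)^(1/3) where q = Q/b = 62/5.32 = 11.65 m²/s.
So y_c = (11.65²/9.81)^(1/3) = 2.4 m.

y_c = 2.4 m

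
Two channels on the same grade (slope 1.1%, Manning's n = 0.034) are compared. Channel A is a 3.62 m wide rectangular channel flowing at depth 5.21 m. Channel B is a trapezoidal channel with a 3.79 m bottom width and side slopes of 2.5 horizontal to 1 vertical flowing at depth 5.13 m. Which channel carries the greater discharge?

channel B

Channel A: Flow area A = b·y = 3.62 × 5.21 = 18.86 m². Wetted perimeter P = b + 2y = 3.62 + 2×5.21 = 14.04 m. Hydraulic radius R = A/P = 18.86/14.04 = 1.343 m. Q_A = (1/0.034)·18.86·1.343^(2/3)·√0.011 = 70.83 m³/s.
Channel B: With bottom width b = 3.79 m and side slope z = 2.5: A = (b + zy)y = (3.79 + 2.5×5.13)×5.13 = 85.23 m²; P = b + 2y√(1+z²) = 3.79 + 2×5.13×2.693 = 31.42 m. Hydraulic radius R = A/P = 85.23/31.42 = 2.713 m. Q_B = (1/0.034)·85.23·2.713^(2/3)·√0.011 = 511.5 m³/s.
Q_A = 70.83 m³/s vs Q_B = 511.5 m³/s, so channel B carries more.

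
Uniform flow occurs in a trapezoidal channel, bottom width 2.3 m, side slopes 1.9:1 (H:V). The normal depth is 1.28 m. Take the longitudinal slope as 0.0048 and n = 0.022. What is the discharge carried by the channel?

With bottom width b = 2.3 m and side slope z = 1.9: A = (b + zy)y = (2.3 + 1.9×1.28)×1.28 = 6.057 m²; P = b + 2y√(1+z²) = 2.3 + 2×1.28×2.147 = 7.797 m.
Hydraulic radius R = A/P = 6.057/7.797 = 0.7769 m.
Manning's equation: Q = (1/n) A R^(2/3) S^(1/2) = (1/0.022) × 6.057 × 0.7769^(2/3) × 0.0048^(1/2) = 16.1 m³/s.

Q = 16.1 m³/s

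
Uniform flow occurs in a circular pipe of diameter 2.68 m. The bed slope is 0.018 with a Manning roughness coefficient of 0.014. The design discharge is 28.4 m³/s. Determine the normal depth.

Manning's equation rearranged: A R^(2/3) = nQ / (1·√S) = 0.014 × 28.4 / (√0.018) = 2.964.
Trying y = 1.89 m: A R^(2/3) = 3.651 — high.
Trying y = 1.63 m: A R^(2/3) = 2.963 — matches.

y_n = 1.63 m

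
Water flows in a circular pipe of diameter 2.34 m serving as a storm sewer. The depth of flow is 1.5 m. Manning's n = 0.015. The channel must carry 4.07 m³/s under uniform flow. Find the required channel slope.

For a circular section of diameter D = 2.34 m at depth y = 1.5 m, the central angle is θ = 2 arccos(1 − 2y/D) = 3.713 rad. Then A = (D²/8)(θ − sin θ) = 2.912 m² and P = Dθ/2 = 4.345 m.
Hydraulic radius R = A/P = 2.912/4.345 = 0.6703 m.
From Manning's equation, S = [nQ / (1 A R^(2/3))]² = [0.015 × 4.07 / (1 × 2.912 × 0.6703^(2/3))]² = 0.000749.

S = 0.000749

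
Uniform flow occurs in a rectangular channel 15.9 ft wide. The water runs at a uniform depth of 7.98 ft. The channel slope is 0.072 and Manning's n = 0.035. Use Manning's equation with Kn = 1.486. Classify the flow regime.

supercritical

Flow area A = b·y = 15.9 × 7.98 = 126.9 ft². Wetted perimeter P = b + 2y = 15.9 + 2×7.98 = 31.86 ft.
Hydraulic radius R = A/P = 126.9/31.86 = 3.982 ft.
V = (1.486/n) R^(2/3) √S = (1.486/0.035) × 3.982^(2/3) × √0.072 = 28.62 ft/s. Hydraulic depth D_h = A/T = 126.9/15.9 = 7.98 ft.
Froude number Fr = V/√(g·D_h) = 28.62/√(32.2×7.98) = 1.79, which is greater than 1, so the flow is supercritical.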